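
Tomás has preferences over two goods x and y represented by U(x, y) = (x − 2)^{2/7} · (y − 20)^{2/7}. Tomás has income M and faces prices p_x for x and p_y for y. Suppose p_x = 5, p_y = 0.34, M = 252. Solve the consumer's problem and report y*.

This is Cobb-Douglas in (x−2, y−20): tangency gives 2/7·p_y·(y−20) = 2/7·p_x·(x−2).
After buying the subsistence bundle (2, 20), a share 0.5 of the remaining income goes to x: x* = 2 + 0.5·(M − 2p_x − 20p_y)/p_x.
Discretionary income = 252 − 2·5 − 20·0.34 = 235.2; y* = 20 + 0.5·235.2/0.34 = 365.8824.

y* = 365.8824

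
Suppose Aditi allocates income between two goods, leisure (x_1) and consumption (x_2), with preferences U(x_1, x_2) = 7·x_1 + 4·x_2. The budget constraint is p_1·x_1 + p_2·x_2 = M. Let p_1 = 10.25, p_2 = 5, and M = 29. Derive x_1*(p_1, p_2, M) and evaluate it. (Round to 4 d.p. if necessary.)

Linear utility — the consumer picks whichever good has higher MU/price: 7/10.25 = 0.6829 vs 4/5 = 0.8.
x_2 gives more utility per dollar, so spend all income on x_2: x_2* = M/p_2, x_1* = 0.
Numerically: x_1* = 0, x_2* = 5.8.

x_1* = 0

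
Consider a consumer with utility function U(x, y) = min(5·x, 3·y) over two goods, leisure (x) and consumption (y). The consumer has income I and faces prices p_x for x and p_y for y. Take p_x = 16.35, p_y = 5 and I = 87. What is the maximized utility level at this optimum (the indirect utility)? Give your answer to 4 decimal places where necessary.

Leontief preferences: the optimum is at the kink where x/3 = y/5, i.e. y = (5/3)·x.
Budget: p_x·x + p_y·(5/3)·x = I, so (3·p_x + 5·p_y)·x = 3·I.
Demand: x*(p_x,p_y,I) = 3·I/(3·p_x + 5·p_y), y* = 5·I/(3·p_x + 5·p_y).
Here 3·16.35 + 5·5 = 74.05, giving x* = 3.5246 and y* = 5.8744.
Utility at the optimum: U(3.5246, 5.8744) = 17.6232.

V = 17.6232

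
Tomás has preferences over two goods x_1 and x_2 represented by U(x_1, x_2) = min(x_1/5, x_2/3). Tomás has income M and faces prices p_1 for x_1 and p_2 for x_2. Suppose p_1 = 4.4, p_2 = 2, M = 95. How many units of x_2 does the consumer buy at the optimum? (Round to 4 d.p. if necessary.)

With perfect complements, no substitution: consume in ratio x_1:x_2 = 5:3.
Budget: p_1·x_1 + p_2·(3/5)·x_1 = M, so (5·p_1 + 3·p_2)·x_1 = 5·M.
Demand: x_1*(p_1,p_2,M) = 5·M/(5·p_1 + 3·p_2), x_2* = 3·M/(5·p_1 + 3·p_2).
Here 5·4.4 + 3·2 = 28, giving x_2* = 10.1786.

x_2* = 10.1786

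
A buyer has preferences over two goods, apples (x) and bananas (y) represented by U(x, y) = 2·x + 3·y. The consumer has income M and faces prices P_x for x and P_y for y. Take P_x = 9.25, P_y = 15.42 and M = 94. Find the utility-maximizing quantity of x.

x gives more utility per dollar, so spend all income on x: x* = M/P_x, y* = 0.
Numerically: x* = 10.1622, y* = 0.

x* = 10.1622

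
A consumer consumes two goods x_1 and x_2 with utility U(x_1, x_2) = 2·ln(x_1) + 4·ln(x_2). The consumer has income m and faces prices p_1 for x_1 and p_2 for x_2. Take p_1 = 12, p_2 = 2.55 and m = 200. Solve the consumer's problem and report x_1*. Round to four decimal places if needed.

MU_x_1/MU_x_2 = (2·x_2)/(4·x_1); tangency sets this equal to p_1/p_2.
Rearranging, p_2·x_2 = 2·p_1·x_1. Substituting into the budget gives p_1·x_1·(1 + 2) = m.
Demand: x_1*(p_1,p_2,m) = 1/3·m/p_1 and x_2* = 2/3·m/p_2.
At p_1=12, p_2=2.55, m=200: x_1* = 1/3·200/12 = 5.5556.

x_1* = 5.5556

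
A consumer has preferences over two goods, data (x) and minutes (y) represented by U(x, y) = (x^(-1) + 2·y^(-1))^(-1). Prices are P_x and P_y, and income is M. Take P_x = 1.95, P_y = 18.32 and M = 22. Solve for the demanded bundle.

x* = 2.1148, y* = 0.9758

From the CES first-order condition, (1/2)·(y/x)^(2) = P_x/P_y.
Hence y/x = (2·P_x/P_y)^(1/(2)), i.e. raised to the 0.5 power.
With the ratio pinned down, the budget gives x* = M/(P_x + P_y·(y/x)) and y* = (y/x)·x*.
Numerically y/x = 0.461391, so x* = 22/(1.95 + 18.32·0.461391) = 2.1148 and y* = 0.461391·2.1148 = 0.9758.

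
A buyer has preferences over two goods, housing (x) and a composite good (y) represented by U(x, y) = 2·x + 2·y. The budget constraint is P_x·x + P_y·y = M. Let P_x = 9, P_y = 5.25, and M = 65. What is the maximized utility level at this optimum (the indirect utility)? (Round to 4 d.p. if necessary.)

Perfect substitutes: compare marginal utility per dollar. 2/P_x vs 2/P_y → 0.2222 vs 0.381.
y gives more utility per dollar, so spend all income on y: y* = M/P_y, x* = 0.
Numerically: x* = 0, y* = 12.381.
Utility at the optimum: U(0, 12.381) = 24.7619.

V = 24.7619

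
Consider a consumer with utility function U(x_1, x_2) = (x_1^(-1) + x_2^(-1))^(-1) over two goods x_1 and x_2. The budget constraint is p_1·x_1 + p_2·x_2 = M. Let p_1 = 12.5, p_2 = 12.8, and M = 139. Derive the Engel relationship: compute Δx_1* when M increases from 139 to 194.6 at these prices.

MU_x_1 ∝ x_1^(-2), MU_x_2 ∝ x_2^(-2), so MRS = (x_2/x_1)^(2) = p_1/p_2.
Hence x_2/x_1 = (p_1/p_2)^(1/(2)), i.e. raised to the 0.5 power.
With the ratio pinned down, the budget gives x_1* = M/(p_1 + p_2·(x_2/x_1)) and x_2* = (x_2/x_1)·x_1*.
Numerically x_2/x_1 = 0.988212, so x_1* = 139/(12.5 + 12.8·0.988212) = 5.527.
At M' = 194.6: x_1* = 7.7378. Change: 7.7378 − 5.527 = 2.2108.

Δx_1* = 2.2108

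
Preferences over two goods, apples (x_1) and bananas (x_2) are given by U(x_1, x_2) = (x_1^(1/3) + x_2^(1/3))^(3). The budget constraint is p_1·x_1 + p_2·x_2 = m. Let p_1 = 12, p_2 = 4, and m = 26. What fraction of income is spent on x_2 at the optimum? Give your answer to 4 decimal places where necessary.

share on x_2 = 0.634

From the CES first-order condition, (x_2/x_1)^(2/3) = p_1/p_2.
Solve for the ratio: x_2/x_1 = [p_1/p_2]^(1.5).
Substitute x_2 = (x_2/x_1)·x_1 into the budget: x_1* = m/(p_1 + p_2·(x_2/x_1)).
Numerically x_2/x_1 = 5.196152, so x_1* = 26/(12 + 4·5.196152) = 0.7931 and x_2* = 5.196152·0.7931 = 4.1208.
Expenditure on x_2: 4·4.1208 = 16.4833; share = 0.634.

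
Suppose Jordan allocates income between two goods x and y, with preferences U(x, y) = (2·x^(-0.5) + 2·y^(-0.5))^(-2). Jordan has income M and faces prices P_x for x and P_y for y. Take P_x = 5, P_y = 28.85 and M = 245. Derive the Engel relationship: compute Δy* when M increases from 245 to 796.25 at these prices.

Δy* = 12.2677

MU_x ∝ 2·x^(-1.5), MU_y ∝ 2·y^(-1.5), so MRS = (y/x)^(1.5) = P_x/P_y.
Solve for the ratio: y/x = [P_x/P_y]^(2/3).
Substitute y = (y/x)·x into the budget: x* = M/(P_x + P_y·(y/x)).
Numerically y/x = 0.310849, so x* = 245/(5 + 28.85·0.310849) = 17.5401 and y* = 0.310849·17.5401 = 5.4523.
At M' = 796.25: y* = 17.72. Change: 17.72 − 5.4523 = 12.2677.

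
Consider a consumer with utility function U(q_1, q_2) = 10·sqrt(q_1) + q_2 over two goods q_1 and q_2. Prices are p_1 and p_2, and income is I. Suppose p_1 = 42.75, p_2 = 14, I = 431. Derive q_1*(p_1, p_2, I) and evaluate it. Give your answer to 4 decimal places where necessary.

q_1* = 2.6812

Set MRS = p_1/p_2: 5·q_1^(−1/2) = p_1/p_2.
Solve: √q_1 = 5·p_2/p_1, so q_1*(p_1,p_2) = (5·p_2/p_1)², and q_2* = (I − p_1·q_1*)/p_2.
Plugging in: q_1* = (5·14/42.75)² = 2.6812.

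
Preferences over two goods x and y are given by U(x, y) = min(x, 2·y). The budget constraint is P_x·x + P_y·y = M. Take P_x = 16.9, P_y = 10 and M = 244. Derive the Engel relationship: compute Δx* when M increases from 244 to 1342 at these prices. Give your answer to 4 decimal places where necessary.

With perfect complements, no substitution: consume in ratio x:y = 2:1.
Budget: P_x·x + P_y·(1/2)·x = M, so (2·P_x + P_y)·x = 2·M.
Demand: x*(P_x,P_y,M) = 2·M/(2·P_x + P_y), y* = M/(2·P_x + P_y).
Here 2·16.9 + 10 = 43.8, giving x* = 11.1416.
At M' = 1342: x* = 61.2785. Change: 61.2785 − 11.1416 = 50.137.

Δx* = 50.137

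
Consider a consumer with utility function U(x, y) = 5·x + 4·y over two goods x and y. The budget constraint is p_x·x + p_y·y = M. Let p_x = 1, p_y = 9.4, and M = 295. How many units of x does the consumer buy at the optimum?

Perfect substitutes: compare marginal utility per dollar. 5/p_x vs 4/p_y → 5 vs 0.4255.
x gives more utility per dollar, so spend all income on x: x* = M/p_x, y* = 0.
Numerically: x* = 295, y* = 0.

x* = 295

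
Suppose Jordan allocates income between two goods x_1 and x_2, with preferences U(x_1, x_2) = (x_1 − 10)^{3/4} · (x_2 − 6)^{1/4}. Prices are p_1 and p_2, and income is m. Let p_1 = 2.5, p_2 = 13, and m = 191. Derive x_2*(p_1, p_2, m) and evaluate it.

This is Cobb-Douglas in (x_1−10, x_2−6): tangency gives 0.75·p_2·(x_2−6) = 0.25·p_1·(x_1−10).
Substituting into the budget: x_1* = 10 + 0.75·(m − 10·p_1 − 6·p_2)/p_1, and x_2* = 6 + 0.25·(…)/p_2.
Discretionary income = 191 − 10·2.5 − 6·13 = 88; x_2* = 6 + 0.25·88/13 = 7.6923.

x_2* = 7.6923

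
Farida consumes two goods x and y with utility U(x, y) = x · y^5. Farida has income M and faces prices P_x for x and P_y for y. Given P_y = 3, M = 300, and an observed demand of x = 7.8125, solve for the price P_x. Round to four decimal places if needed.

Tangency: MRS = (1/5)·y/x = P_x/P_y.
Rearranging, P_y·y = 5·P_x·x. Substituting into the budget gives P_x·x·(1 + 5) = M.
Demand: x*(P_x,P_y,M) = 1/6·M/P_x and y* = 5/6·M/P_y.
Set x* = 7.8125 in the demand function and solve for P_x: P_x = 6.4.

P_x = 6.4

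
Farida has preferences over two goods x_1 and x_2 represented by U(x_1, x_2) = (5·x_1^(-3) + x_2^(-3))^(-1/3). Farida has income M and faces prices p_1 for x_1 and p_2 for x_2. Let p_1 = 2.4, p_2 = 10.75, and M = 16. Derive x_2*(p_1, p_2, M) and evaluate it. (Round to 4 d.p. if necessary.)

Numerically x_2/x_1 = 0.459683, so x_1* = 16/(2.4 + 10.75·0.459683) = 2.1794 and x_2* = 0.459683·2.1794 = 1.0018.

x_2* = 1.0018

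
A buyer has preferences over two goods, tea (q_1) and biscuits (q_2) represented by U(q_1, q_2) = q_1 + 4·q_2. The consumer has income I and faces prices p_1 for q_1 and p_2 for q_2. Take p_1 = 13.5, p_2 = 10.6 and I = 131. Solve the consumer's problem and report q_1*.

q_1* = 0

Linear utility — the consumer picks whichever good has higher MU/price: 1/13.5 = 0.0741 vs 4/10.6 = 0.3774.
q_2 gives more utility per dollar, so spend all income on q_2: q_2* = I/p_2, q_1* = 0.
Numerically: q_1* = 0, q_2* = 12.3585.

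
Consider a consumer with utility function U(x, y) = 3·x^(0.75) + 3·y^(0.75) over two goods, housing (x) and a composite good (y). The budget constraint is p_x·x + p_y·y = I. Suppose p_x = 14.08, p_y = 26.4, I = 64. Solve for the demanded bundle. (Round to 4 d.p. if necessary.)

From the CES first-order condition, (y/x)^(0.25) = p_x/p_y.
Hence y/x = (p_x/p_y)^(1/(0.25)), i.e. raised to the 4 power.
Substitute y = (y/x)·x into the budget: x* = I/(p_x + p_y·(y/x)).
Numerically y/x = 0.080909, so x* = 64/(14.08 + 26.4·0.080909) = 3.9467 and y* = 0.080909·3.9467 = 0.3193.

x* = 3.9467, y* = 0.3193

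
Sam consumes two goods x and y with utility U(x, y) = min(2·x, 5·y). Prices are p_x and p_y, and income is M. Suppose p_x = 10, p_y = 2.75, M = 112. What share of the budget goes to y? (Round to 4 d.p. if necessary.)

With perfect complements, no substitution: consume in ratio x:y = 5:2.
Budget: p_x·x + p_y·(2/5)·x = M, so (5·p_x + 2·p_y)·x = 5·M.
Demand: x*(p_x,p_y,M) = 5·M/(5·p_x + 2·p_y), y* = 2·M/(5·p_x + 2·p_y).
Here 5·10 + 2·2.75 = 55.5, giving x* = 10.0901 and y* = 4.036.
Expenditure on y: 2.75·4.036 = 11.0991; share = 0.0991.

share on y = 0.0991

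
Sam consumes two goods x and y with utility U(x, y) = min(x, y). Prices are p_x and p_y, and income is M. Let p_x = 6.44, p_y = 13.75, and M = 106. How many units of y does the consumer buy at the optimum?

y* = 5.2501

With perfect complements, no substitution: consume in ratio x:y = 1:1.
Budget: p_x·x + p_y·x = M, so (p_x + p_y)·x = M.
Demand: x*(p_x,p_y,M) = M/(p_x + p_y), y* = M/(p_x + p_y).
Here 6.44 + 13.75 = 20.19, giving y* = 5.2501.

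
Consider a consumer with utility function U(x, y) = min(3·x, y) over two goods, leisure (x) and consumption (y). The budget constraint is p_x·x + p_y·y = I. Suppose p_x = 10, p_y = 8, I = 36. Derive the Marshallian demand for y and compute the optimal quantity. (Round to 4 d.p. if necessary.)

Leontief preferences: the optimum is at the kink where x/1 = y/3, i.e. y = 3·x.
Budget: p_x·x + p_y·3·x = I, so (p_x + 3·p_y)·x = I.
Demand: x*(p_x,p_y,I) = I/(p_x + 3·p_y), y* = 3·I/(p_x + 3·p_y).
Here 10 + 3·8 = 34, giving y* = 3.1765.

y* = 3.1765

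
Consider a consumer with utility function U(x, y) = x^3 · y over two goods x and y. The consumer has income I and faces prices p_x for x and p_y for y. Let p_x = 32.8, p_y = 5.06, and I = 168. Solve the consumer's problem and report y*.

y* = 8.3004

Demand: x*(p_x,p_y,I) = 0.75·I/p_x and y* = 0.25·I/p_y.
At p_x=32.8, p_y=5.06, I=168: y* = 0.25·168/5.06 = 8.3004.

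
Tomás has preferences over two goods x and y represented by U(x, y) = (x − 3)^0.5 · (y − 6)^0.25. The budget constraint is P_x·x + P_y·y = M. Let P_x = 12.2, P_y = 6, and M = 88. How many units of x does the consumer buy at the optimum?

x* = 3.8415

Let x' = x−3, y' = y−6. MRS = 2·y'/x' = P_x/P_y.
Substituting into the budget: x* = 3 + 2/3·(M − 3·P_x − 6·P_y)/P_x, and y* = 6 + 1/3·(…)/P_y.
Discretionary income = 88 − 3·12.2 − 6·6 = 15.4; x* = 3 + 2/3·15.4/12.2 = 3.8415.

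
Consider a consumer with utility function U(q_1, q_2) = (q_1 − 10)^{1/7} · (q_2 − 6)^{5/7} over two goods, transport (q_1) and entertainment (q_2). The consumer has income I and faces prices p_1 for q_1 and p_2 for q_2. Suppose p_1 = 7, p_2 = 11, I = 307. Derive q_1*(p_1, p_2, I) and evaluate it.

This is Cobb-Douglas in (q_1−10, q_2−6): tangency gives 1/7·p_2·(q_2−6) = 5/7·p_1·(q_1−10).
Substituting into the budget: q_1* = 10 + 1/6·(I − 10·p_1 − 6·p_2)/p_1, and q_2* = 6 + 5/6·(…)/p_2.
Discretionary income = 307 − 10·7 − 6·11 = 171; q_1* = 10 + 1/6·171/7 = 14.0714.

q_1* = 14.0714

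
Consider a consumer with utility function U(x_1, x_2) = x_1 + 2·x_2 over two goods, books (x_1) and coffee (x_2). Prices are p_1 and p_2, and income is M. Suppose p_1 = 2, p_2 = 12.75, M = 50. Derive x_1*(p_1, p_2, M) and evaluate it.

Linear utility — the consumer picks whichever good has higher MU/price: 1/2 = 0.5 vs 2/12.75 = 0.1569.
x_1 gives more utility per dollar, so spend all income on x_1: x_1* = M/p_1, x_2* = 0.
Numerically: x_1* = 25, x_2* = 0.

x_1* = 25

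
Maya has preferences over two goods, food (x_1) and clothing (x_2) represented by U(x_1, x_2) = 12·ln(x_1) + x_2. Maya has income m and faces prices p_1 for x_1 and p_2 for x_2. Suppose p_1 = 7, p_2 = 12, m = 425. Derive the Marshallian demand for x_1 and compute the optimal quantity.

x_1* = 20.5714

MU_x_1 = 12/x_1, MU_x_2 = 1. Tangency: 12/x_1 = p_1/p_2.
So x_1*(p_1,p_2) = 12·p_2/p_1, independent of income; and x_2* = (m − 12·p_2)/p_2.
At the given prices: x_1* = 12·12/7 = 20.5714.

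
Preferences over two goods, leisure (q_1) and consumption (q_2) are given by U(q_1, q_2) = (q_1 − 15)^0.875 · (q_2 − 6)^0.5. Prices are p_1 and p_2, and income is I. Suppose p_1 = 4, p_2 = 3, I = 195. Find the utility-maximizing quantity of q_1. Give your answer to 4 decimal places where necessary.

Let q_1' = q_1−15, q_2' = q_2−6. MRS = (7/4)·q_2'/q_1' = p_1/p_2.
After buying the subsistence bundle (15, 6), a share 7/11 of the remaining income goes to q_1: q_1* = 15 + 7/11·(I − 15p_1 − 6p_2)/p_1.
Discretionary income = 195 − 15·4 − 6·3 = 117; q_1* = 15 + 7/11·117/4 = 33.6136.

q_1* = 33.6136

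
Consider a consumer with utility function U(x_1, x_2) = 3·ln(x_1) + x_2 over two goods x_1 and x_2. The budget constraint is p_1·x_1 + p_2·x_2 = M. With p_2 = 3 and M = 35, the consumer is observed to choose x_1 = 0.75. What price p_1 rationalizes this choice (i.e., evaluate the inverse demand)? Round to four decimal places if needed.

p_1 = 12

Set MRS = p_1/p_2: (3/x_1)/1 = p_1/p_2.
So x_1*(p_1,p_2) = 3·p_2/p_1, independent of income; and x_2* = (M − 3·p_2)/p_2.
Set x_1* = 0.75 in the demand function and solve for p_1: p_1 = 12.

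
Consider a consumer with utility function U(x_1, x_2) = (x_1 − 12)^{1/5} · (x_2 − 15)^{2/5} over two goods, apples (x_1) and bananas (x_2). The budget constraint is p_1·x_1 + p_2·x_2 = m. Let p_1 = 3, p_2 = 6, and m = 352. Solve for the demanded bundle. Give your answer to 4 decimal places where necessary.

x_1* = 37.1111, x_2* = 40.1111

Let x_1' = x_1−12, x_2' = x_2−15. MRS = (1/2)·x_2'/x_1' = p_1/p_2.
After buying the subsistence bundle (12, 15), a share 1/3 of the remaining income goes to x_1: x_1* = 12 + 1/3·(m − 12p_1 − 15p_2)/p_1.
Discretionary income = 352 − 12·3 − 15·6 = 226; x_1* = 12 + 1/3·226/3 = 37.1111; x_2* = 15 + 2/3·226/6 = 40.1111.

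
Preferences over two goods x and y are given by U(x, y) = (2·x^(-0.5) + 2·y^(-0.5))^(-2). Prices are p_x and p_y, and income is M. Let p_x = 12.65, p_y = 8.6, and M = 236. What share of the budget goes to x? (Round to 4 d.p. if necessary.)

share on x = 0.5321

MRS = MU_x/MU_y = (y/x)^(1.5). Set equal to p_x/p_y.
Solve for the ratio: y/x = [p_x/p_y]^(2/3).
With the ratio pinned down, the budget gives x* = M/(p_x + p_y·(y/x)) and y* = (y/x)·x*.
Numerically y/x = 1.293386, so x* = 236/(12.65 + 8.6·1.293386) = 9.9272 and y* = 1.293386·9.9272 = 12.8397.
Expenditure on x: 12.65·9.9272 = 125.5788; share = 0.5321.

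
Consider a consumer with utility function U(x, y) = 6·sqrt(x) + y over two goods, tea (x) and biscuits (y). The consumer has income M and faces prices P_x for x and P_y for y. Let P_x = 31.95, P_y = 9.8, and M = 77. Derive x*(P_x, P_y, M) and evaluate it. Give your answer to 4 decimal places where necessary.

MU_x = 3/√x, MU_y = 1. Tangency: 3/√x = P_x/P_y.
Solve: √x = 3·P_y/P_x, so x*(P_x,P_y) = (3·P_y/P_x)², and y* = (M − P_x·x*)/P_y.
Plugging in: x* = (3·9.8/31.95)² = 0.8467.

x* = 0.8467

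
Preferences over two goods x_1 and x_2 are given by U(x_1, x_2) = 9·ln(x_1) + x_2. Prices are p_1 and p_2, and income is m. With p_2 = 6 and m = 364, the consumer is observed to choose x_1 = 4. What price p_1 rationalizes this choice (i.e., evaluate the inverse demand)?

MU_x_1 = 9/x_1, MU_x_2 = 1. Tangency: 9/x_1 = p_1/p_2.
So x_1*(p_1,p_2) = 9·p_2/p_1, independent of income; and x_2* = (m − 9·p_2)/p_2.
Set x_1* = 4 in the demand function and solve for p_1: p_1 = 13.5.

p_1 = 13.5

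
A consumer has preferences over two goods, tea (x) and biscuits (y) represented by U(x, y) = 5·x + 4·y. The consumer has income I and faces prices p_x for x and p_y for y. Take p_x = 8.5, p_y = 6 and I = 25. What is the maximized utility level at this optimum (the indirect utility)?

V = 16.6667

Linear utility — the consumer picks whichever good has higher MU/price: 5/8.5 = 0.5882 vs 4/6 = 0.6667.
y gives more utility per dollar, so spend all income on y: y* = I/p_y, x* = 0.
Numerically: x* = 0, y* = 4.1667.
Utility at the optimum: U(0, 4.1667) = 16.6667.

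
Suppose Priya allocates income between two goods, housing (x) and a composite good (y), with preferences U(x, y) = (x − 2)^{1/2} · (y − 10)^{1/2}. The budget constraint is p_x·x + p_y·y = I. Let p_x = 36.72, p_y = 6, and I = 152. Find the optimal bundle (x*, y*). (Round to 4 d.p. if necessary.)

This is Cobb-Douglas in (x−2, y−10): tangency gives 0.5·p_y·(y−10) = 0.5·p_x·(x−2).
Substituting into the budget: x* = 2 + 0.5·(I − 2·p_x − 10·p_y)/p_x, and y* = 10 + 0.5·(…)/p_y.
Discretionary income = 152 − 2·36.72 − 10·6 = 18.56; x* = 2 + 0.5·18.56/36.72 = 2.2527; y* = 10 + 0.5·18.56/6 = 11.5467.

x* = 2.2527, y* = 11.5467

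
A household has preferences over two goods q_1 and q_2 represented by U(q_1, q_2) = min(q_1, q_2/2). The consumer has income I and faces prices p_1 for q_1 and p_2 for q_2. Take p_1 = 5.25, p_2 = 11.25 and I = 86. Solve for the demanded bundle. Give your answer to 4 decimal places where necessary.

Leontief preferences: the optimum is at the kink where q_1/1 = q_2/2, i.e. q_2 = 2·q_1.
Budget: p_1·q_1 + p_2·2·q_1 = I, so (p_1 + 2·p_2)·q_1 = I.
Demand: q_1*(p_1,p_2,I) = I/(p_1 + 2·p_2), q_2* = 2·I/(p_1 + 2·p_2).
Here 5.25 + 2·11.25 = 27.75, giving q_1* = 3.0991 and q_2* = 6.1982.

q_1* = 3.0991, q_2* = 6.1982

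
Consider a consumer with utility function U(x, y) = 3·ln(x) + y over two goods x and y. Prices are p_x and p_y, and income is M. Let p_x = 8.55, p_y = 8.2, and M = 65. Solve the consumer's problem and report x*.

MU_x = 3/x, MU_y = 1. Tangency: 3/x = p_x/p_y.
So x*(p_x,p_y) = 3·p_y/p_x, independent of income; and y* = (M − 3·p_y)/p_y.
At the given prices: x* = 3·8.2/8.55 = 2.8772.

x* = 2.8772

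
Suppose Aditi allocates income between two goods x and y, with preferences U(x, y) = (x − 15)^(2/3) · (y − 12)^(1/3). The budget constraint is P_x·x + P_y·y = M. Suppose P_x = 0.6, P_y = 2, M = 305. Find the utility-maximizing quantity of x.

MRS = 2·(y−12)/(x−15). Tangency with P_x/P_y gives y−12 = (1/2)·(P_x/P_y)·(x−15).
Substituting into the budget: x* = 15 + 2/3·(M − 15·P_x − 12·P_y)/P_x, and y* = 12 + 1/3·(…)/P_y.
Discretionary income = 305 − 15·0.6 − 12·2 = 272; x* = 15 + 2/3·272/0.6 = 317.2222.

x* = 317.2222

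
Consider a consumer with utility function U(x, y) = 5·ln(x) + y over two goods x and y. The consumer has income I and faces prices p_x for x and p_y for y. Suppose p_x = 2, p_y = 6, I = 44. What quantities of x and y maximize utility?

MU_x = 5/x, MU_y = 1. Tangency: 5/x = p_x/p_y.
So x*(p_x,p_y) = 5·p_y/p_x, independent of income; and y* = (I − 5·p_y)/p_y.
At the given prices: x* = 5·6/2 = 15, and y* = 2.3333.

x* = 15, y* = 2.3333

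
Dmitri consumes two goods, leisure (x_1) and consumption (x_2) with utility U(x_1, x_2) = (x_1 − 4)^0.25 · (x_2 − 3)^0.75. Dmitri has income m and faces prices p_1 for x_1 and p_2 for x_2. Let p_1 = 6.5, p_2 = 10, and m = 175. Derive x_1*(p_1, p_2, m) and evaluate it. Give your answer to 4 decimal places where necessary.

MRS = (1/3)·(x_2−3)/(x_1−4). Tangency with p_1/p_2 gives x_2−3 = 3·(p_1/p_2)·(x_1−4).
Substituting into the budget: x_1* = 4 + 0.25·(m − 4·p_1 − 3·p_2)/p_1, and x_2* = 3 + 0.75·(…)/p_2.
Discretionary income = 175 − 4·6.5 − 3·10 = 119; x_1* = 4 + 0.25·119/6.5 = 8.5769.

x_1* = 8.5769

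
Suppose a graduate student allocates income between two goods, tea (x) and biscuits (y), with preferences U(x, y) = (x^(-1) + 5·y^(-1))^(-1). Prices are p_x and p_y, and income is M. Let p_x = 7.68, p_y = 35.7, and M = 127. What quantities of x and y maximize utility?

x* = 2.8408, y* = 2.9463

MRS = MU_x/MU_y = (1/5)·(y/x)^(2). Set equal to p_x/p_y.
Solve for the ratio: y/x = [5·p_x/p_y]^(0.5).
With the ratio pinned down, the budget gives x* = M/(p_x + p_y·(y/x)) and y* = (y/x)·x*.
Numerically y/x = 1.037126, so x* = 127/(7.68 + 35.7·1.037126) = 2.8408 and y* = 1.037126·2.8408 = 2.9463.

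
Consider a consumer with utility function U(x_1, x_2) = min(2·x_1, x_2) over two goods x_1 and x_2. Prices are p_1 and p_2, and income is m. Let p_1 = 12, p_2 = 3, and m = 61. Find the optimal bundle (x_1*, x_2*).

With perfect complements, no substitution: consume in ratio x_1:x_2 = 1:2.
Budget: p_1·x_1 + p_2·2·x_1 = m, so (p_1 + 2·p_2)·x_1 = m.
Demand: x_1*(p_1,p_2,m) = m/(p_1 + 2·p_2), x_2* = 2·m/(p_1 + 2·p_2).
Here 12 + 2·3 = 18, giving x_1* = 3.3889 and x_2* = 6.7778.

x_1* = 3.3889, x_2* = 6.7778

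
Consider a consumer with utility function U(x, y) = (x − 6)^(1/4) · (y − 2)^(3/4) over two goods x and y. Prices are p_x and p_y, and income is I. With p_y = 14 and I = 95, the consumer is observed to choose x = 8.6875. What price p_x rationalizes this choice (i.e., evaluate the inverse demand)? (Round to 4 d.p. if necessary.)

MRS = (1/3)·(y−2)/(x−6). Tangency with p_x/p_y gives y−2 = 3·(p_x/p_y)·(x−6).
After buying the subsistence bundle (6, 2), a share 0.25 of the remaining income goes to x: x* = 6 + 0.25·(I − 6p_x − 2p_y)/p_x.
Set x* = 8.6875 in the demand function and solve for p_x: p_x = 4.

p_x = 4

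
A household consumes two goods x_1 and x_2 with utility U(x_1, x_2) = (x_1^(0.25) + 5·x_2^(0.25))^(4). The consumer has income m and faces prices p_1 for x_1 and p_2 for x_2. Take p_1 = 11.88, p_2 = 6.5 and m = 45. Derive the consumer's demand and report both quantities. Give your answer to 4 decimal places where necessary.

With the ratio pinned down, the budget gives x_1* = m/(p_1 + p_2·(x_2/x_1)) and x_2* = (x_2/x_1)·x_1*.
Numerically x_2/x_1 = 19.105751, so x_1* = 45/(11.88 + 6.5·19.105751) = 0.3307 and x_2* = 19.105751·0.3307 = 6.3186.

x_1* = 0.3307, x_2* = 6.3186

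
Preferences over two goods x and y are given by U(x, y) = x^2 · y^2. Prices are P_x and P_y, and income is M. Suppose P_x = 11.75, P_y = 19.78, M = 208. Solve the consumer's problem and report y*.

y* = 5.2578

Tangency: MRS = y/x = P_x/P_y.
So 2·P_y·y = 2·P_x·x; combined with the budget, a share 0.5 of income goes to x.
Demand: x*(P_x,P_y,M) = 0.5·M/P_x and y* = 0.5·M/P_y.
At P_x=11.75, P_y=19.78, M=208: y* = 0.5·208/19.78 = 5.2578.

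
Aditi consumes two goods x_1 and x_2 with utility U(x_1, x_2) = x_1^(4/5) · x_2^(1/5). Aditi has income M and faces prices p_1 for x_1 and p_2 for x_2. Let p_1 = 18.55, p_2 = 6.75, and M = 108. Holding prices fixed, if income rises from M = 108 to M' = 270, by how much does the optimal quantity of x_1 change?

Δx_1* = 6.9865

Tangency: MRS = 4·x_2/x_1 = p_1/p_2.
So 0.8·p_2·x_2 = 0.2·p_1·x_1; combined with the budget, a share 0.8 of income goes to x_1.
Demand: x_1*(p_1,p_2,M) = 0.8·M/p_1 and x_2* = 0.2·M/p_2.
At p_1=18.55, p_2=6.75, M=108: x_1* = 0.8·108/18.55 = 4.6577.
At M' = 270: x_1* = 11.6442. Change: 11.6442 − 4.6577 = 6.9865.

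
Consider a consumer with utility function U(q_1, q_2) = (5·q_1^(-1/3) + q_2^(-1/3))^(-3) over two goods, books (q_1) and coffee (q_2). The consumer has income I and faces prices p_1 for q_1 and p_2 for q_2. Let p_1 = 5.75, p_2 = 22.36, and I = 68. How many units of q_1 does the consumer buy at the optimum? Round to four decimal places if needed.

q_1* = 8.3284

Substitute q_2 = (q_2/q_1)·q_1 into the budget: q_1* = I/(p_1 + p_2·(q_2/q_1)).
Numerically q_2/q_1 = 0.107999, so q_1* = 68/(5.75 + 22.36·0.107999) = 8.3284.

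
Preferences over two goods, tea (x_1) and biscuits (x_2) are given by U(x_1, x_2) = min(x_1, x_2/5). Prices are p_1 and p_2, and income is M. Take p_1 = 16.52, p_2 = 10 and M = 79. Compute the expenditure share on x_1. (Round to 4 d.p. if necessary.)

Leontief preferences: the optimum is at the kink where x_1/1 = x_2/5, i.e. x_2 = 5·x_1.
Budget: p_1·x_1 + p_2·5·x_1 = M, so (p_1 + 5·p_2)·x_1 = M.
Demand: x_1*(p_1,p_2,M) = M/(p_1 + 5·p_2), x_2* = 5·M/(p_1 + 5·p_2).
Here 16.52 + 5·10 = 66.52, giving x_1* = 1.1876 and x_2* = 5.9381.
Expenditure on x_1: 16.52·1.1876 = 19.6194; share = 0.2483.

share on x_1 = 0.2483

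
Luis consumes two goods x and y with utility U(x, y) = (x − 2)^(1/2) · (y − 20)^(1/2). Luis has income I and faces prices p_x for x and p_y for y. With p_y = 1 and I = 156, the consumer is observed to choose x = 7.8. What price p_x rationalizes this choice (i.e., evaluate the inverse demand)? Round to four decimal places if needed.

This is Cobb-Douglas in (x−2, y−20): tangency gives 0.5·p_y·(y−20) = 0.5·p_x·(x−2).
After buying the subsistence bundle (2, 20), a share 0.5 of the remaining income goes to x: x* = 2 + 0.5·(I − 2p_x − 20p_y)/p_x.
Set x* = 7.8 in the demand function and solve for p_x: p_x = 10.

p_x = 10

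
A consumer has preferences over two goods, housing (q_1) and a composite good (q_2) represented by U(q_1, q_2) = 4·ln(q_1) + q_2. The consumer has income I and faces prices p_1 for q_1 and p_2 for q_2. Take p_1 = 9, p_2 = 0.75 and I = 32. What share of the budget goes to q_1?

MU_q_1 = 4/q_1, MU_q_2 = 1. Tangency: 4/q_1 = p_1/p_2.
So q_1*(p_1,p_2) = 4·p_2/p_1, independent of income; and q_2* = (I − 4·p_2)/p_2.
At the given prices: q_1* = 4·0.75/9 = 0.3333, and q_2* = 38.6667.
Expenditure on q_1: 9·0.3333 = 3; share = 0.0938.

share on q_1 = 0.0938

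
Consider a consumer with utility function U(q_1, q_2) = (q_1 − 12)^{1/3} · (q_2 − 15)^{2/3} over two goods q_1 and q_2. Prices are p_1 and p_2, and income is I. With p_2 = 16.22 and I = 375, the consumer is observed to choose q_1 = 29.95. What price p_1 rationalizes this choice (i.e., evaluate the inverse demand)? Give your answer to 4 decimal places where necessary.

Let q_1' = q_1−12, q_2' = q_2−15. MRS = (1/2)·q_2'/q_1' = p_1/p_2.
After buying the subsistence bundle (12, 15), a share 1/3 of the remaining income goes to q_1: q_1* = 12 + 1/3·(I − 12p_1 − 15p_2)/p_1.
Set q_1* = 29.95 in the demand function and solve for p_1: p_1 = 2.

p_1 = 2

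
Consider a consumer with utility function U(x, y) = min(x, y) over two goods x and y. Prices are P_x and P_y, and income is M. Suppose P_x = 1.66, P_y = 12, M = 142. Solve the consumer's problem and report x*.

x* = 10.3953

With perfect complements, no substitution: consume in ratio x:y = 1:1.
Budget: P_x·x + P_y·x = M, so (P_x + P_y)·x = M.
Demand: x*(P_x,P_y,M) = M/(P_x + P_y), y* = M/(P_x + P_y).
Here 1.66 + 12 = 13.66, giving x* = 10.3953.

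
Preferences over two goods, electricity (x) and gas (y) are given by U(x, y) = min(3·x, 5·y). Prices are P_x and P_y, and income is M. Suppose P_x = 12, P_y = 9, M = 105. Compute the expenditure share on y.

With perfect complements, no substitution: consume in ratio x:y = 5:3.
Budget: P_x·x + P_y·(3/5)·x = M, so (5·P_x + 3·P_y)·x = 5·M.
Demand: x*(P_x,P_y,M) = 5·M/(5·P_x + 3·P_y), y* = 3·M/(5·P_x + 3·P_y).
Here 5·12 + 3·9 = 87, giving x* = 6.0345 and y* = 3.6207.
Expenditure on y: 9·3.6207 = 32.5862; share = 0.3103.

share on y = 0.3103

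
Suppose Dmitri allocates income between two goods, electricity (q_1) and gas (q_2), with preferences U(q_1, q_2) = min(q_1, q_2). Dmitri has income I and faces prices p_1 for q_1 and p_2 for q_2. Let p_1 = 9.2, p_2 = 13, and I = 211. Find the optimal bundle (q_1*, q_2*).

q_1* = 9.5045, q_2* = 9.5045

Leontief preferences: the optimum is at the kink where q_1/1 = q_2/1, i.e. q_2 = q_1.
Budget: p_1·q_1 + p_2·q_1 = I, so (p_1 + p_2)·q_1 = I.
Demand: q_1*(p_1,p_2,I) = I/(p_1 + p_2), q_2* = I/(p_1 + p_2).
Here 9.2 + 13 = 22.2, giving q_1* = 9.5045 and q_2* = 9.5045.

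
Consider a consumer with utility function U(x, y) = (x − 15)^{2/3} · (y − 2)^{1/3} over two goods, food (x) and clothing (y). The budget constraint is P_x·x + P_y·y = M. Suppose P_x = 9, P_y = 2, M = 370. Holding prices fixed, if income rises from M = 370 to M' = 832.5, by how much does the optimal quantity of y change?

MRS = 2·(y−2)/(x−15). Tangency with P_x/P_y gives y−2 = (1/2)·(P_x/P_y)·(x−15).
After buying the subsistence bundle (15, 2), a share 2/3 of the remaining income goes to x: x* = 15 + 2/3·(M − 15P_x − 2P_y)/P_x.
Discretionary income = 370 − 15·9 − 2·2 = 231; y* = 2 + 1/3·231/2 = 40.5.
At M' = 832.5: y* = 117.5833. Change: 117.5833 − 40.5 = 77.0833.

Δy* = 77.0833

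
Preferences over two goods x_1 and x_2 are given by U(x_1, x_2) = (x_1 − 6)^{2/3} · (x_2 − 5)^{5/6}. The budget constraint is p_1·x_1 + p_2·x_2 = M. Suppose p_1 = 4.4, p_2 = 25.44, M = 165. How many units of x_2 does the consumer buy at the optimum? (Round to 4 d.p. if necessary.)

x_2* = 5.249

Substituting into the budget: x_1* = 6 + 4/9·(M − 6·p_1 − 5·p_2)/p_1, and x_2* = 5 + 5/9·(…)/p_2.
Discretionary income = 165 − 6·4.4 − 5·25.44 = 11.4; x_2* = 5 + 5/9·11.4/25.44 = 5.249.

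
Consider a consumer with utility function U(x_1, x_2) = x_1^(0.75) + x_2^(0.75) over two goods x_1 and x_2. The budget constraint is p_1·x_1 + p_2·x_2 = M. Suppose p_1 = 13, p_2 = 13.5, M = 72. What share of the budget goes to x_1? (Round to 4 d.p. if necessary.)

Substitute x_2 = (x_2/x_1)·x_1 into the budget: x_1* = M/(p_1 + p_2·(x_2/x_1)).
Numerically x_2/x_1 = 0.859881, so x_1* = 72/(13 + 13.5·0.859881) = 2.9258 and x_2* = 0.859881·2.9258 = 2.5159.
Expenditure on x_1: 13·2.9258 = 38.0358; share = 0.5283.

share on x_1 = 0.5283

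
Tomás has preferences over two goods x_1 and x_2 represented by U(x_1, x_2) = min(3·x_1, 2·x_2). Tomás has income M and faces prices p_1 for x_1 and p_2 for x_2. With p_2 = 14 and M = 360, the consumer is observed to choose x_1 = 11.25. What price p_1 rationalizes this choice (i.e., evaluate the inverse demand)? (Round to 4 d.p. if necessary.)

Leontief preferences: the optimum is at the kink where x_1/2 = x_2/3, i.e. x_2 = (3/2)·x_1.
Budget: p_1·x_1 + p_2·(3/2)·x_1 = M, so (2·p_1 + 3·p_2)·x_1 = 2·M.
Demand: x_1*(p_1,p_2,M) = 2·M/(2·p_1 + 3·p_2), x_2* = 3·M/(2·p_1 + 3·p_2).
Set x_1* = 11.25 in the demand function and solve for p_1: p_1 = 11.

p_1 = 11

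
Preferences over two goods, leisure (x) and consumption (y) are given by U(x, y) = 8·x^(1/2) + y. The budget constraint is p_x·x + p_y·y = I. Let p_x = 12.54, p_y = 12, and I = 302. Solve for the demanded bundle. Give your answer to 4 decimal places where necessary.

x* = 14.6517, y* = 9.8557

Set MRS = p_x/p_y: 4·x^(−1/2) = p_x/p_y.
Thus x* = (4·p_y/p_x)² — independent of I — with the rest of income spent on y.
Plugging in: x* = (4·12/12.54)² = 14.6517, y* = 9.8557.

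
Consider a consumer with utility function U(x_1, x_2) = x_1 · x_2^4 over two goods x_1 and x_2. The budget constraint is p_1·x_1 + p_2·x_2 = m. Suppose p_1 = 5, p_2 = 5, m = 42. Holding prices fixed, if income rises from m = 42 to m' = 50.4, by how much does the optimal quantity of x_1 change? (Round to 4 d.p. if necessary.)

Δx_1* = 0.336

The MRS is (1/4)·x_2/x_1. Set MRS = p_1/p_2.
Rearranging, p_2·x_2 = 4·p_1·x_1. Substituting into the budget gives p_1·x_1·(1 + 4) = m.
Demand: x_1*(p_1,p_2,m) = 0.2·m/p_1 and x_2* = 0.8·m/p_2.
At p_1=5, p_2=5, m=42: x_1* = 0.2·42/5 = 1.68.
At m' = 50.4: x_1* = 2.016. Change: 2.016 − 1.68 = 0.336.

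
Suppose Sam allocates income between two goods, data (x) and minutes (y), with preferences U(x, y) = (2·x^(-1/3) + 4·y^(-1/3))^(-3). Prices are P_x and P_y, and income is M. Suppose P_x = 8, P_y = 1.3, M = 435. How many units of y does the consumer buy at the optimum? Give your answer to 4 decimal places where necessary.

From the CES first-order condition, (1/2)·(y/x)^(4/3) = P_x/P_y.
Solve for the ratio: y/x = [2·P_x/P_y]^(0.75).
With the ratio pinned down, the budget gives x* = M/(P_x + P_y·(y/x)) and y* = (y/x)·x*.
Numerically y/x = 6.571015, so x* = 435/(8 + 1.3·6.571015) = 26.2962 and y* = 6.571015·26.2962 = 172.7927.

y* = 172.7927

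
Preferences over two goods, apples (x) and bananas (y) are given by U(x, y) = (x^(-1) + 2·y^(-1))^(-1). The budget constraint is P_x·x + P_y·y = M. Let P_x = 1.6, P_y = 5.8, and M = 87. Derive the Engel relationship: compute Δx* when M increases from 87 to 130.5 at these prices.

Substitute y = (y/x)·x into the budget: x* = M/(P_x + P_y·(y/x)).
Numerically y/x = 0.742781, so x* = 87/(1.6 + 5.8·0.742781) = 14.7255.
At M' = 130.5: x* = 22.0882. Change: 22.0882 − 14.7255 = 7.3627.

Δx* = 7.3627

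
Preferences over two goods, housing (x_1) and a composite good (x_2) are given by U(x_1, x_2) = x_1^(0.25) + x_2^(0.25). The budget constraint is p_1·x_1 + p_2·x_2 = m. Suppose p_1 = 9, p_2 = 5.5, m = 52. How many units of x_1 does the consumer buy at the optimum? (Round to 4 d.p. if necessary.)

x_1* = 2.6523

Substitute x_2 = (x_2/x_1)·x_1 into the budget: x_1* = m/(p_1 + p_2·(x_2/x_1)).
Numerically x_2/x_1 = 1.928293, so x_1* = 52/(9 + 5.5·1.928293) = 2.6523.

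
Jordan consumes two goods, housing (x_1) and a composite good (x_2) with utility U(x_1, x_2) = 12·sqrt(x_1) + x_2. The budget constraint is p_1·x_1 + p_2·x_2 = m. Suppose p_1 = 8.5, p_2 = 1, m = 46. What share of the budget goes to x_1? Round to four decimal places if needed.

Utility is quasi-linear in x_2; the FOC for x_1 is 6/√x_1 = p_1/p_2.
Solve: √x_1 = 6·p_2/p_1, so x_1*(p_1,p_2) = (6·p_2/p_1)², and x_2* = (m − p_1·x_1*)/p_2.
Plugging in: x_1* = (6·1/8.5)² = 0.4983, x_2* = 41.7647.
Expenditure on x_1: 8.5·0.4983 = 4.2353; share = 0.0921.

share on x_1 = 0.0921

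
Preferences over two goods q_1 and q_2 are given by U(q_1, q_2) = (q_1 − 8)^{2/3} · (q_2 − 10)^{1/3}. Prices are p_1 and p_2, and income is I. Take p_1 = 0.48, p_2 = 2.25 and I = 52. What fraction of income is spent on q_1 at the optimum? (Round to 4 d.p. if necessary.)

After buying the subsistence bundle (8, 10), a share 2/3 of the remaining income goes to q_1: q_1* = 8 + 2/3·(I − 8p_1 − 10p_2)/p_1.
Discretionary income = 52 − 8·0.48 − 10·2.25 = 25.66; q_1* = 8 + 2/3·25.66/0.48 = 43.6389; q_2* = 10 + 1/3·25.66/2.25 = 13.8015.
Expenditure on q_1: 0.48·43.6389 = 20.9467; share = 0.4028.

share on q_1 = 0.4028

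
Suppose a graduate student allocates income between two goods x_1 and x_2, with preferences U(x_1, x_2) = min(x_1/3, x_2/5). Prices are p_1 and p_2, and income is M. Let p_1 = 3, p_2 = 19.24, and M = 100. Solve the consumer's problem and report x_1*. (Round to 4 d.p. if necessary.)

x_1* = 2.8517

Leontief preferences: the optimum is at the kink where x_1/3 = x_2/5, i.e. x_2 = (5/3)·x_1.
Budget: p_1·x_1 + p_2·(5/3)·x_1 = M, so (3·p_1 + 5·p_2)·x_1 = 3·M.
Demand: x_1*(p_1,p_2,M) = 3·M/(3·p_1 + 5·p_2), x_2* = 5·M/(3·p_1 + 5·p_2).
Here 3·3 + 5·19.24 = 105.2, giving x_1* = 2.8517.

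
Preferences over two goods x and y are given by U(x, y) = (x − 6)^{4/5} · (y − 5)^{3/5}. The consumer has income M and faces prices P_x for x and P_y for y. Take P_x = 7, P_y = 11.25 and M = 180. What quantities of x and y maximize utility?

This is Cobb-Douglas in (x−6, y−5): tangency gives 0.8·P_y·(y−5) = 0.6·P_x·(x−6).
After buying the subsistence bundle (6, 5), a share 4/7 of the remaining income goes to x: x* = 6 + 4/7·(M − 6P_x − 5P_y)/P_x.
Discretionary income = 180 − 6·7 − 5·11.25 = 81.75; x* = 6 + 4/7·81.75/7 = 12.6735; y* = 5 + 3/7·81.75/11.25 = 8.1143.

x* = 12.6735, y* = 8.1143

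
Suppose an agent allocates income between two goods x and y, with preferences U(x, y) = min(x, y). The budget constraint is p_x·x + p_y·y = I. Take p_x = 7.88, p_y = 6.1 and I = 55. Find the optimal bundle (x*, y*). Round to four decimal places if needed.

x* = 3.9342, y* = 3.9342

Leontief preferences: the optimum is at the kink where x/1 = y/1, i.e. y = x.
Budget: p_x·x + p_y·x = I, so (p_x + p_y)·x = I.
Demand: x*(p_x,p_y,I) = I/(p_x + p_y), y* = I/(p_x + p_y).
Here 7.88 + 6.1 = 13.98, giving x* = 3.9342 and y* = 3.9342.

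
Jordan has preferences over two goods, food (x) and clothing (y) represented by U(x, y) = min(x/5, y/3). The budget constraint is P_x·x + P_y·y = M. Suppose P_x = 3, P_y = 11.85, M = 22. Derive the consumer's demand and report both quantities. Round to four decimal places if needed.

Here 5·3 + 3·11.85 = 50.55, giving x* = 2.1761 and y* = 1.3056.

x* = 2.1761, y* = 1.3056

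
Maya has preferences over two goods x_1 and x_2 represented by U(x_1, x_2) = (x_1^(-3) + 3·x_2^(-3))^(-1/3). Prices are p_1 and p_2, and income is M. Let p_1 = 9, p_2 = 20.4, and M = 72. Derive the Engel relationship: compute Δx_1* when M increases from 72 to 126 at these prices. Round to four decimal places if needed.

From the CES first-order condition, (1/3)·(x_2/x_1)^(4) = p_1/p_2.
Hence x_2/x_1 = (3·p_1/p_2)^(1/(4)), i.e. raised to the 0.25 power.
Substitute x_2 = (x_2/x_1)·x_1 into the budget: x_1* = M/(p_1 + p_2·(x_2/x_1)).
Numerically x_2/x_1 = 1.072589, so x_1* = 72/(9 + 20.4·1.072589) = 2.3315.
At M' = 126: x_1* = 4.0802. Change: 4.0802 − 2.3315 = 1.7487.

Δx_1* = 1.7487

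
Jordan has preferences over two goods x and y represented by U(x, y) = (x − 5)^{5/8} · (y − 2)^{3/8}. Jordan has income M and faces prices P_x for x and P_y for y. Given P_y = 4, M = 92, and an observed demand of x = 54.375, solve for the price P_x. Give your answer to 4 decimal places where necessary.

MRS = (5/3)·(y−2)/(x−5). Tangency with P_x/P_y gives y−2 = (3/5)·(P_x/P_y)·(x−5).
After buying the subsistence bundle (5, 2), a share 0.625 of the remaining income goes to x: x* = 5 + 0.625·(M − 5P_x − 2P_y)/P_x.
Set x* = 54.375 in the demand function and solve for P_x: P_x = 1.

P_x = 1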